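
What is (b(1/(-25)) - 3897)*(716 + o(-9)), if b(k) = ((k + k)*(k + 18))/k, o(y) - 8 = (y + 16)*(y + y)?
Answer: -57723146/25 ≈ -2.3089e+6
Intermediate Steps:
o(y) = 8 + 2*y*(16 + y) (o(y) = 8 + (y + 16)*(y + y) = 8 + (16 + y)*(2*y) = 8 + 2*y*(16 + y))
b(k) = 36 + 2*k (b(k) = ((2*k)*(18 + k))/k = (2*k*(18 + k))/k = 36 + 2*k)
(b(1/(-25)) - 3897)*(716 + o(-9)) = ((36 + 2/(-25)) - 3897)*(716 + (8 + 2*(-9)² + 32*(-9))) = ((36 + 2*(-1/25)) - 3897)*(716 + (8 + 2*81 - 288)) = ((36 - 2/25) - 3897)*(716 + (8 + 162 - 288)) = (898/25 - 3897)*(716 - 118) = -96527/25*598 = -57723146/25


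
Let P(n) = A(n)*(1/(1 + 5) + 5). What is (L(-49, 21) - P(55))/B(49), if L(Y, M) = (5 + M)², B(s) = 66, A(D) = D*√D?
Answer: 338/33 - 155*√55/36 ≈ -21.688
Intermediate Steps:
A(D) = D^(3/2)
P(n) = 31*n^(3/2)/6 (P(n) = n^(3/2)*(1/(1 + 5) + 5) = n^(3/2)*(1/6 + 5) = n^(3/2)*(⅙ + 5) = n^(3/2)*(31/6) = 31*n^(3/2)/6)
(L(-49, 21) - P(55))/B(49) = ((5 + 21)² - 31*55^(3/2)/6)/66 = (26² - 31*55*√55/6)*(1/66) = (676 - 1705*√55/6)*(1/66) = 338/33 - 155*√55/36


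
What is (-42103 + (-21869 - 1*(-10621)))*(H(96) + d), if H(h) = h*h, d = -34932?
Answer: 1371974316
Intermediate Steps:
H(h) = h**2
(-42103 + (-21869 - 1*(-10621)))*(H(96) + d) = (-42103 + (-21869 - 1*(-10621)))*(96**2 - 34932) = (-42103 + (-21869 + 10621))*(9216 - 34932) = (-42103 - 11248)*(-25716) = -53351*(-25716) = 1371974316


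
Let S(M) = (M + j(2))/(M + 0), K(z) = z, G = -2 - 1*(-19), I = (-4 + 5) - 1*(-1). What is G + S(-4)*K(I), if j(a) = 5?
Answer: 33/2 ≈ 16.500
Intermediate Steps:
I = 2 (I = 1 + 1 = 2)
G = 17 (G = -2 + 19 = 17)
S(M) = (5 + M)/M (S(M) = (M + 5)/(M + 0) = (5 + M)/M)
G + S(-4)*K(I) = 17 + ((5 - 4)/(-4))*2 = 17 - 1/4*1*2 = 17 - 1/4*2 = 17 - 1/2 = 33/2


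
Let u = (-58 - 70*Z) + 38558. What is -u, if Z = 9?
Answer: -37870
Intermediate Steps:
u = 37870 (u = (-58 - 70*9) + 38558 = (-58 - 630) + 38558 = -688 + 38558 = 37870)
-u = -1*37870 = -37870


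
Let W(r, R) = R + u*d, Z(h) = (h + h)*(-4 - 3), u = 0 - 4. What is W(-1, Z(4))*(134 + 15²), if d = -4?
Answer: -14360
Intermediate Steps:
u = -4
Z(h) = -14*h (Z(h) = (2*h)*(-7) = -14*h)
W(r, R) = 16 + R (W(r, R) = R - 4*(-4) = R + 16 = 16 + R)
W(-1, Z(4))*(134 + 15²) = (16 - 14*4)*(134 + 15²) = (16 - 56)*(134 + 225) = -40*359 = -14360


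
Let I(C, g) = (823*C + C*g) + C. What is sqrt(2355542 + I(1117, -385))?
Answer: sqrt(2845905) ≈ 1687.0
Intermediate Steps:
I(C, g) = 824*C + C*g
sqrt(2355542 + I(1117, -385)) = sqrt(2355542 + 1117*(824 - 385)) = sqrt(2355542 + 1117*439) = sqrt(2355542 + 490363) = sqrt(2845905)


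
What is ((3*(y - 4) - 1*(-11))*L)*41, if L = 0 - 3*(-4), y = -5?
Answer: -7872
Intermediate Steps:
L = 12 (L = 0 + 12 = 12)
((3*(y - 4) - 1*(-11))*L)*41 = ((3*(-5 - 4) - 1*(-11))*12)*41 = ((3*(-9) + 11)*12)*41 = ((-27 + 11)*12)*41 = -16*12*41 = -192*41 = -7872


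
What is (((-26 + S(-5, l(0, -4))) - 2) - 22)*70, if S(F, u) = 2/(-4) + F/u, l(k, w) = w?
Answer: -6895/2 ≈ -3447.5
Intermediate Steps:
S(F, u) = -½ + F/u (S(F, u) = 2*(-¼) + F/u = -½ + F/u)
(((-26 + S(-5, l(0, -4))) - 2) - 22)*70 = (((-26 + (-5 - ½*(-4))/(-4)) - 2) - 22)*70 = (((-26 - (-5 + 2)/4) - 2) - 22)*70 = (((-26 - ¼*(-3)) - 2) - 22)*70 = (((-26 + ¾) - 2) - 22)*70 = ((-101/4 - 2) - 22)*70 = (-109/4 - 22)*70 = -197/4*70 = -6895/2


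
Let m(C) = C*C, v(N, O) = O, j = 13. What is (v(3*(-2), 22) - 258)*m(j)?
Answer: -39884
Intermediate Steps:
m(C) = C²
(v(3*(-2), 22) - 258)*m(j) = (22 - 258)*13² = -236*169 = -39884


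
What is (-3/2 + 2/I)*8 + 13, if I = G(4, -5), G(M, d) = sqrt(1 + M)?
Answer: 1 + 16*sqrt(5)/5 ≈ 8.1554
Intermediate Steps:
I = sqrt(5) (I = sqrt(1 + 4) = sqrt(5) ≈ 2.2361)
(-3/2 + 2/I)*8 + 13 = (-3/2 + 2/(sqrt(5)))*8 + 13 = (-3*1/2 + 2*(sqrt(5)/5))*8 + 13 = (-3/2 + 2*sqrt(5)/5)*8 + 13 = (-12 + 16*sqrt(5)/5) + 13 = 1 + 16*sqrt(5)/5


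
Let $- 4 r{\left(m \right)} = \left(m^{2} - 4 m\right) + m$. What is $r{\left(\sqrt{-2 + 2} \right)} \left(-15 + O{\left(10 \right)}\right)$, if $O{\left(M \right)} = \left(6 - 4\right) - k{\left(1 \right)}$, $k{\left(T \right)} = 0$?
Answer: $0$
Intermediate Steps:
$O{\left(M \right)} = 2$ ($O{\left(M \right)} = \left(6 - 4\right) - 0 = \left(6 - 4\right) + 0 = 2 + 0 = 2$)
$r{\left(m \right)} = - \frac{m^{2}}{4} + \frac{3 m}{4}$ ($r{\left(m \right)} = - \frac{\left(m^{2} - 4 m\right) + m}{4} = - \frac{m^{2} - 3 m}{4} = - \frac{m^{2}}{4} + \frac{3 m}{4}$)
$r{\left(\sqrt{-2 + 2} \right)} \left(-15 + O{\left(10 \right)}\right) = \frac{\sqrt{-2 + 2} \left(3 - \sqrt{-2 + 2}\right)}{4} \left(-15 + 2\right) = \frac{\sqrt{0} \left(3 - \sqrt{0}\right)}{4} \left(-13\right) = \frac{1}{4} \cdot 0 \left(3 - 0\right) \left(-13\right) = \frac{1}{4} \cdot 0 \left(3 + 0\right) \left(-13\right) = \frac{1}{4} \cdot 0 \cdot 3 \left(-13\right) = 0 \left(-13\right) = 0$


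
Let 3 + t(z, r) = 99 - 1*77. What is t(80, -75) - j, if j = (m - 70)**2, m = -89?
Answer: -25262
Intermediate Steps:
t(z, r) = 19 (t(z, r) = -3 + (99 - 1*77) = -3 + (99 - 77) = -3 + 22 = 19)
j = 25281 (j = (-89 - 70)**2 = (-159)**2 = 25281)
t(80, -75) - j = 19 - 1*25281 = 19 - 25281 = -25262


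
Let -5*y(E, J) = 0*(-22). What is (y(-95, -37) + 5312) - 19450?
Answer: -14138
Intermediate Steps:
y(E, J) = 0 (y(E, J) = -0*(-22) = -⅕*0 = 0)
(y(-95, -37) + 5312) - 19450 = (0 + 5312) - 19450 = 5312 - 19450 = -14138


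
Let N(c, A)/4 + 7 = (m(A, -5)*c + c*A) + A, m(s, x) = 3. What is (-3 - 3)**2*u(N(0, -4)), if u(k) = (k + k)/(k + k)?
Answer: 36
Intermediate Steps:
N(c, A) = -28 + 4*A + 12*c + 4*A*c (N(c, A) = -28 + 4*((3*c + c*A) + A) = -28 + 4*((3*c + A*c) + A) = -28 + 4*(A + 3*c + A*c) = -28 + (4*A + 12*c + 4*A*c) = -28 + 4*A + 12*c + 4*A*c)
u(k) = 1 (u(k) = (2*k)/((2*k)) = (2*k)*(1/(2*k)) = 1)
(-3 - 3)**2*u(N(0, -4)) = (-3 - 3)**2*1 = (-6)**2*1 = 36*1 = 36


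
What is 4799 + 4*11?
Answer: 4843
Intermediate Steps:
4799 + 4*11 = 4799 + 44 = 4843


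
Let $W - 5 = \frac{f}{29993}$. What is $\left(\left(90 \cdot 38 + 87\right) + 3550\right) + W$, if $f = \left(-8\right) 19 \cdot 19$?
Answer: $\frac{211807678}{29993} \approx 7061.9$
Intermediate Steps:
$f = -2888$ ($f = \left(-152\right) 19 = -2888$)
$W = \frac{147077}{29993}$ ($W = 5 - \frac{2888}{29993} = \frac{147077}{29993} \approx 4.9037$)
$\left(\left(90 \cdot 38 + 87\right) + 3550\right) + W = \left(\left(90 \cdot 38 + 87\right) + 3550\right) + \frac{147077}{29993} = \left(\left(3420 + 87\right) + 3550\right) + \frac{147077}{29993} = \left(3507 + 3550\right) + \frac{147077}{29993} = 7057 + \frac{147077}{29993} = \frac{211807678}{29993}$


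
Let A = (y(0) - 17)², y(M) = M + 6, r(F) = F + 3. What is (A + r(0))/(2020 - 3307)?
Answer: -124/1287 ≈ -0.096348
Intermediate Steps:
r(F) = 3 + F
y(M) = 6 + M
A = 121 (A = ((6 + 0) - 17)² = (6 - 17)² = (-11)² = 121)
(A + r(0))/(2020 - 3307) = (121 + (3 + 0))/(2020 - 3307) = (121 + 3)/(-1287) = 124*(-1/1287) = -124/1287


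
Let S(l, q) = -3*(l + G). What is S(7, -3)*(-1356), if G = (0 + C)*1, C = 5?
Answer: 48816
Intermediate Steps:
G = 5 (G = (0 + 5)*1 = 5*1 = 5)
S(l, q) = -15 - 3*l (S(l, q) = -3*(l + 5) = -3*(5 + l) = -15 - 3*l)
S(7, -3)*(-1356) = (-15 - 3*7)*(-1356) = (-15 - 21)*(-1356) = -36*(-1356) = 48816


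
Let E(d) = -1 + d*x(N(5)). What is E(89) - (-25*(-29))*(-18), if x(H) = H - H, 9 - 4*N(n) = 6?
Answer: 13049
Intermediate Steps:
N(n) = 3/4 (N(n) = 9/4 - 1/4*6 = 9/4 - 3/2 = 3/4)
x(H) = 0
E(d) = -1 (E(d) = -1 + d*0 = -1 + 0 = -1)
E(89) - (-25*(-29))*(-18) = -1 - (-25*(-29))*(-18) = -1 - 725*(-18) = -1 - 1*(-13050) = -1 + 13050 = 13049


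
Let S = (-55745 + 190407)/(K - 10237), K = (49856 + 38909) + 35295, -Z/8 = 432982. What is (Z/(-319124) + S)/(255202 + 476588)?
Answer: 54655044697/3322660575417885 ≈ 1.6449e-5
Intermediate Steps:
Z = -3463856 (Z = -8*432982 = -3463856)
K = 124060 (K = 88765 + 35295 = 124060)
S = 134662/113823 (S = (-55745 + 190407)/(124060 - 10237) = 134662/113823 ≈ 1.1831)
(Z/(-319124) + S)/(255202 + 476588) = (-3463856/(-319124) + 134662/113823)/(255202 + 476588) = (-3463856*(-1/319124) + 134662/113823)/731790 = (865964/79781 + 134662/113823)*(1/731790) = (109310089394/9080912763)*(1/731790) = 54655044697/3322660575417885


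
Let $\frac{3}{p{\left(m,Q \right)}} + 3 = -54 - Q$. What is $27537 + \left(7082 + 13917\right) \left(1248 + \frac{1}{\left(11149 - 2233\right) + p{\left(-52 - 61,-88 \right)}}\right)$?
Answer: $\frac{7251131896280}{276399} \approx 2.6234 \cdot 10^{7}$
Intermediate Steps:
$p{\left(m,Q \right)} = \frac{3}{-57 - Q}$ ($p{\left(m,Q \right)} = \frac{3}{-3 - \left(54 + Q\right)} = \frac{3}{-57 - Q}$)
$27537 + \left(7082 + 13917\right) \left(1248 + \frac{1}{\left(11149 - 2233\right) + p{\left(-52 - 61,-88 \right)}}\right) = 27537 + \left(7082 + 13917\right) \left(1248 + \frac{1}{\left(11149 - 2233\right) - \frac{3}{57 - 88}}\right) = 27537 + 20999 \left(1248 + \frac{1}{\left(11149 - 2233\right) - \frac{3}{-31}}\right) = 27537 + 20999 \left(1248 + \frac{1}{8916 - - \frac{3}{31}}\right) = 27537 + 20999 \left(1248 + \frac{1}{8916 + \frac{3}{31}}\right) = 27537 + 20999 \left(1248 + \frac{1}{\frac{276399}{31}}\right) = 27537 + 20999 \left(1248 + \frac{31}{276399}\right) = 27537 + 20999 \cdot \frac{344945983}{276399} = 27537 + \frac{7243520697017}{276399} = \frac{7251131896280}{276399}$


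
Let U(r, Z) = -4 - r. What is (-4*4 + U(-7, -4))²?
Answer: 169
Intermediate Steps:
(-4*4 + U(-7, -4))² = (-4*4 + (-4 - 1*(-7)))² = (-16 + (-4 + 7))² = (-16 + 3)² = (-13)² = 169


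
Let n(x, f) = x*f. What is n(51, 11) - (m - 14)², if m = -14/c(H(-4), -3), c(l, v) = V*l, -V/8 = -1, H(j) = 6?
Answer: 205487/576 ≈ 356.75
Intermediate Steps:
V = 8 (V = -8*(-1) = 8)
c(l, v) = 8*l
n(x, f) = f*x
m = -7/24 (m = -14/(8*6) = -14/48 = -14*1/48 = -7/24 ≈ -0.29167)
n(51, 11) - (m - 14)² = 11*51 - (-7/24 - 14)² = 561 - (-343/24)² = 561 - 1*117649/576 = 561 - 117649/576 = 205487/576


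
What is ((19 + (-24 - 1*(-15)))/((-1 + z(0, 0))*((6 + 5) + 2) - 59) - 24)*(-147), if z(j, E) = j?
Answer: 42581/12 ≈ 3548.4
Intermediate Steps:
((19 + (-24 - 1*(-15)))/((-1 + z(0, 0))*((6 + 5) + 2) - 59) - 24)*(-147) = ((19 + (-24 - 1*(-15)))/((-1 + 0)*((6 + 5) + 2) - 59) - 24)*(-147) = ((19 + (-24 + 15))/(-(11 + 2) - 59) - 24)*(-147) = ((19 - 9)/(-1*13 - 59) - 24)*(-147) = (10/(-13 - 59) - 24)*(-147) = (10/(-72) - 24)*(-147) = (10*(-1/72) - 24)*(-147) = (-5/36 - 24)*(-147) = -869/36*(-147) = 42581/12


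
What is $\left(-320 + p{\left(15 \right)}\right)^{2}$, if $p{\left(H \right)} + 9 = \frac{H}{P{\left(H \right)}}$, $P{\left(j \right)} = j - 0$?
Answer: $107584$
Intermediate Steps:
$P{\left(j \right)} = j$ ($P{\left(j \right)} = j + 0 = j$)
$p{\left(H \right)} = -8$ ($p{\left(H \right)} = -9 + \frac{H}{H} = -9 + 1 = -8$)
$\left(-320 + p{\left(15 \right)}\right)^{2} = \left(-320 - 8\right)^{2} = \left(-328\right)^{2} = 107584$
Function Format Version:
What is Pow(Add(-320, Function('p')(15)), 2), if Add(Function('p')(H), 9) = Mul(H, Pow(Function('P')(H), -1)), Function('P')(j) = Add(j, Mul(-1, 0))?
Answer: 107584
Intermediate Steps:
Function('P')(j) = j (Function('P')(j) = Add(j, 0) = j)
Function('p')(H) = -8 (Function('p')(H) = Add(-9, Mul(H, Pow(H, -1))) = Add(-9, 1) = -8)
Pow(Add(-320, Function('p')(15)), 2) = Pow(Add(-320, -8), 2) = Pow(-328, 2) = 107584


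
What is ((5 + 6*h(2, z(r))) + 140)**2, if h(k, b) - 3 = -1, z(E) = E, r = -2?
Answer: 24649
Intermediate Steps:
h(k, b) = 2 (h(k, b) = 3 - 1 = 2)
((5 + 6*h(2, z(r))) + 140)**2 = ((5 + 6*2) + 140)**2 = ((5 + 12) + 140)**2 = (17 + 140)**2 = 157**2 = 24649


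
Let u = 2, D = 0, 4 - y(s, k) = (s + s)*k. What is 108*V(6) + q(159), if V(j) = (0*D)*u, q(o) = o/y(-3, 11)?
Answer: 159/70 ≈ 2.2714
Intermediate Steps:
y(s, k) = 4 - 2*k*s (y(s, k) = 4 - (s + s)*k = 4 - 2*s*k = 4 - 2*k*s)
q(o) = o/70 (q(o) = o/(4 - 2*11*(-3)) = o/(4 + 66) = o/70)
V(j) = 0 (V(j) = (0*0)*2 = 0*2 = 0)
108*V(6) + q(159) = 108*0 + (1/70)*159 = 0 + 159/70 = 159/70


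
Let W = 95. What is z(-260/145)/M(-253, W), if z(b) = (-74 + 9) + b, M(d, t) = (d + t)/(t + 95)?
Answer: 184015/2291 ≈ 80.321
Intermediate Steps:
M(d, t) = (d + t)/(95 + t)
z(b) = -65 + b
z(-260/145)/M(-253, W) = (-65 - 260/145)/(((-253 + 95)/(95 + 95))) = (-65 - 260*1/145)/((-158/190)) = (-65 - 52/29)/(((1/190)*(-158))) = -1937/(29*(-79/95)) = -1937/29*(-95/79) = 184015/2291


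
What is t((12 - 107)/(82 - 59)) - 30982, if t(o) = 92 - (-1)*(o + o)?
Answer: -710660/23 ≈ -30898.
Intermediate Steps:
t(o) = 92 + 2*o (t(o) = 92 - (-1)*2*o = 92 - (-2)*o = 92 + 2*o)
t((12 - 107)/(82 - 59)) - 30982 = (92 + 2*((12 - 107)/(82 - 59))) - 30982 = (92 + 2*(-95/23)) - 30982 = (92 - 190/23) - 30982 = 1926/23 - 30982 = -710660/23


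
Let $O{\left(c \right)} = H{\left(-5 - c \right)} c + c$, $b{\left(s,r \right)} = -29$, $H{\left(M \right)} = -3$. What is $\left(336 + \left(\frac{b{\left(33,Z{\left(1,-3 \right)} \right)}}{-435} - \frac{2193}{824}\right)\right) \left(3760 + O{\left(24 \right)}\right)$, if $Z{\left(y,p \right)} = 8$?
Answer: $\frac{1912092496}{1545} \approx 1.2376 \cdot 10^{6}$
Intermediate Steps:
$O{\left(c \right)} = - 2 c$ ($O{\left(c \right)} = - 3 c + c = - 2 c$)
$\left(336 + \left(\frac{b{\left(33,Z{\left(1,-3 \right)} \right)}}{-435} - \frac{2193}{824}\right)\right) \left(3760 + O{\left(24 \right)}\right) = \left(336 - \left(- \frac{1}{15} + \frac{2193}{824}\right)\right) \left(3760 - 48\right) = \left(336 - \frac{32071}{12360}\right) \left(3760 - 48\right) = \left(336 + \left(\frac{1}{15} - \frac{2193}{824}\right)\right) 3712 = \left(336 - \frac{32071}{12360}\right) 3712 = \frac{4120889}{12360} \cdot 3712 = \frac{1912092496}{1545}$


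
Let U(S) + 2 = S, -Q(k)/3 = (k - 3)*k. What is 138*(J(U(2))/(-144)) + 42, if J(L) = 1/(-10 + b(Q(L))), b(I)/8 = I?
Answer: 10103/240 ≈ 42.096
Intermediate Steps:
Q(k) = -3*k*(-3 + k) (Q(k) = -3*(k - 3)*k = -3*(-3 + k)*k = -3*k*(-3 + k))
b(I) = 8*I
U(S) = -2 + S
J(L) = 1/(-10 + 24*L*(3 - L)) (J(L) = 1/(-10 + 8*(3*L*(3 - L))) = 1/(-10 + 24*L*(3 - L)))
138*(J(U(2))/(-144)) + 42 = 138*(-1/(10 + 24*(-2 + 2)*(-3 + (-2 + 2)))/(-144)) + 42 = 138*(-1/(10 + 24*0*(-3 + 0))*(-1/144)) + 42 = 138*(-1/(10 + 24*0*(-3))*(-1/144)) + 42 = 138*(-1/(10 + 0)*(-1/144)) + 42 = 138*(-1/10*(-1/144)) + 42 = 138*(-1*⅒*(-1/144)) + 42 = 138*(-⅒*(-1/144)) + 42 = 138*(1/1440) + 42 = 23/240 + 42 = 10103/240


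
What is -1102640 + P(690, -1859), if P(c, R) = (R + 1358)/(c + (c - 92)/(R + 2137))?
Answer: -106083961399/96209 ≈ -1.1026e+6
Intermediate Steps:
P(c, R) = (1358 + R)/(c + (-92 + c)/(2137 + R))
-1102640 + P(690, -1859) = -1102640 + (2902046 + (-1859)² + 3495*(-1859))/(-92 + 2138*690 - 1859*690) = -1102640 + (2902046 + 3455881 - 6497205)/(-92 + 1475220 - 1282710) = -1102640 - 139278/192418 = -1102640 + (1/192418)*(-139278) = -1102640 - 69639/96209 = -106083961399/96209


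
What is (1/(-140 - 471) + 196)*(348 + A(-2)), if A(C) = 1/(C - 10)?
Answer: 499977125/7332 ≈ 68191.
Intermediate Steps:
A(C) = 1/(-10 + C)
(1/(-140 - 471) + 196)*(348 + A(-2)) = (1/(-140 - 471) + 196)*(348 + 1/(-10 - 2)) = (1/(-611) + 196)*(348 + 1/(-12)) = (-1/611 + 196)*(348 - 1/12) = (119755/611)*(4175/12) = 499977125/7332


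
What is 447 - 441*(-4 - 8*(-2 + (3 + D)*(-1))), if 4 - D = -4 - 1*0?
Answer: -43653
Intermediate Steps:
D = 8 (D = 4 - (-4 - 1*0) = 4 - (-4 + 0) = 4 - 1*(-4) = 4 + 4 = 8)
447 - 441*(-4 - 8*(-2 + (3 + D)*(-1))) = 447 - 441*(-4 - 8*(-2 + (3 + 8)*(-1))) = 447 - 441*(-4 - 8*(-2 + 11*(-1))) = 447 - 441*(-4 - 8*(-2 - 11)) = 447 - 441*(-4 - 8*(-13)) = 447 - 441*(-4 + 104) = 447 - 441*100 = 447 - 44100 = -43653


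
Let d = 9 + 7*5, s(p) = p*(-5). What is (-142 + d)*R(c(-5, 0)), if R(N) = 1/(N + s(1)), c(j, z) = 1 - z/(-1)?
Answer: 49/2 ≈ 24.500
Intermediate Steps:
s(p) = -5*p
d = 44 (d = 9 + 35 = 44)
c(j, z) = 1 + z (c(j, z) = 1 - z*(-1) = 1 - (-1)*z = 1 + z)
R(N) = 1/(-5 + N) (R(N) = 1/(N - 5*1) = 1/(N - 5) = 1/(-5 + N))
(-142 + d)*R(c(-5, 0)) = (-142 + 44)/(-5 + (1 + 0)) = -98/(-5 + 1) = -98/(-4) = -98*(-¼) = 49/2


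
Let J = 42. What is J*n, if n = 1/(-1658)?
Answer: -21/829 ≈ -0.025332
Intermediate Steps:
n = -1/1658 ≈ -0.00060314
J*n = 42*(-1/1658) = -21/829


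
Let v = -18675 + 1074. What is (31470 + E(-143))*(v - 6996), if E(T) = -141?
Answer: -770599413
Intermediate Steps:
v = -17601
(31470 + E(-143))*(v - 6996) = (31470 - 141)*(-17601 - 6996) = 31329*(-24597) = -770599413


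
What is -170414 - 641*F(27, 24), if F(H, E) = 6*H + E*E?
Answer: -643472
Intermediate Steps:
F(H, E) = E² + 6*H (F(H, E) = 6*H + E² = E² + 6*H)
-170414 - 641*F(27, 24) = -170414 - 641*(24² + 6*27) = -170414 - 641*(576 + 162) = -170414 - 641*738 = -170414 - 473058 = -643472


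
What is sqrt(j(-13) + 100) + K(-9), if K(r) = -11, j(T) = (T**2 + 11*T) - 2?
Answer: -11 + 2*sqrt(31) ≈ 0.13553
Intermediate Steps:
j(T) = -2 + T**2 + 11*T
sqrt(j(-13) + 100) + K(-9) = sqrt((-2 + (-13)**2 + 11*(-13)) + 100) - 11 = sqrt((-2 + 169 - 143) + 100) - 11 = sqrt(24 + 100) - 11 = sqrt(124) - 11 = 2*sqrt(31) - 11 = -11 + 2*sqrt(31)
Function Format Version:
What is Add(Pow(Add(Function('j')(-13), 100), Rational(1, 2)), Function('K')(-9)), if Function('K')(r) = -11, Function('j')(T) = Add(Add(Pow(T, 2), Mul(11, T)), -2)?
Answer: Add(-11, Mul(2, Pow(31, Rational(1, 2)))) ≈ 0.13553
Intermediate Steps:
Function('j')(T) = Add(-2, Pow(T, 2), Mul(11, T))
Add(Pow(Add(Function('j')(-13), 100), Rational(1, 2)), Function('K')(-9)) = Add(Pow(Add(Add(-2, Pow(-13, 2), Mul(11, -13)), 100), Rational(1, 2)), -11) = Add(Pow(Add(Add(-2, 169, -143), 100), Rational(1, 2)), -11) = Add(Pow(Add(24, 100), Rational(1, 2)), -11) = Add(Pow(124, Rational(1, 2)), -11) = Add(Mul(2, Pow(31, Rational(1, 2))), -11) = Add(-11, Mul(2, Pow(31, Rational(1, 2))))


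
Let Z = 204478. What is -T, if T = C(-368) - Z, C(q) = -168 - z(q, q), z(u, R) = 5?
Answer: 204651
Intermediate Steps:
C(q) = -173 (C(q) = -168 - 1*5 = -168 - 5 = -173)
T = -204651 (T = -173 - 1*204478 = -173 - 204478 = -204651)
-T = -1*(-204651) = 204651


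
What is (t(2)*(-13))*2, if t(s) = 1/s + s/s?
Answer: -39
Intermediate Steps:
t(s) = 1 + 1/s (t(s) = 1/s + 1 = 1 + 1/s)
(t(2)*(-13))*2 = (((1 + 2)/2)*(-13))*2 = (((½)*3)*(-13))*2 = ((3/2)*(-13))*2 = -39/2*2 = -39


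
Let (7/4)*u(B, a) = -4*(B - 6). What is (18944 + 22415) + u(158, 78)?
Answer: 287081/7 ≈ 41012.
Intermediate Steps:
u(B, a) = 96/7 - 16*B/7 (u(B, a) = 4*(-4*(B - 6))/7 = 4*(-4*(-6 + B))/7 = 4*(24 - 4*B)/7 = 96/7 - 16*B/7)
(18944 + 22415) + u(158, 78) = (18944 + 22415) + (96/7 - 16/7*158) = 41359 + (96/7 - 2528/7) = 41359 - 2432/7 = 287081/7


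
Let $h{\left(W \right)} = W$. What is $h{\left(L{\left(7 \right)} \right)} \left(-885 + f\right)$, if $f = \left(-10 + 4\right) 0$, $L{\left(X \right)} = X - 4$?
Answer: $-2655$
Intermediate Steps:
$L{\left(X \right)} = -4 + X$
$f = 0$ ($f = \left(-6\right) 0 = 0$)
$h{\left(L{\left(7 \right)} \right)} \left(-885 + f\right) = \left(-4 + 7\right) \left(-885 + 0\right) = 3 \left(-885\right) = -2655$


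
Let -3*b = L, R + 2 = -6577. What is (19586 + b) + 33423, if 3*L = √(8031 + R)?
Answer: 53009 - 22*√3/9 ≈ 53005.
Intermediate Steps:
R = -6579 (R = -2 - 6577 = -6579)
L = 22*√3/3 (L = √(8031 - 6579)/3 = √1452/3 = (22*√3)/3 = 22*√3/3 ≈ 12.702)
b = -22*√3/9 ≈ -4.2339
(19586 + b) + 33423 = (19586 - 22*√3/9) + 33423 = 53009 - 22*√3/9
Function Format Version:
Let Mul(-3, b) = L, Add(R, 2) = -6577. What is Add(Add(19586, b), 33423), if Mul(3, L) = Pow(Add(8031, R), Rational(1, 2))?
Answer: Add(53009, Mul(Rational(-22, 9), Pow(3, Rational(1, 2)))) ≈ 53005.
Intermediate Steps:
R = -6579 (R = Add(-2, -6577) = -6579)
L = Mul(Rational(22, 3), Pow(3, Rational(1, 2))) (L = Mul(Rational(1, 3), Pow(Add(8031, -6579), Rational(1, 2))) = Mul(Rational(1, 3), Pow(1452, Rational(1, 2))) = Mul(Rational(1, 3), Mul(22, Pow(3, Rational(1, 2)))) = Mul(Rational(22, 3), Pow(3, Rational(1, 2))) ≈ 12.702)
b = Mul(Rational(-22, 9), Pow(3, Rational(1, 2))) (b = Mul(Rational(-1, 3), Mul(Rational(22, 3), Pow(3, Rational(1, 2)))) = Mul(Rational(-22, 9), Pow(3, Rational(1, 2))) ≈ -4.2339)
Add(Add(19586, b), 33423) = Add(Add(19586, Mul(Rational(-22, 9), Pow(3, Rational(1, 2)))), 33423) = Add(53009, Mul(Rational(-22, 9), Pow(3, Rational(1, 2))))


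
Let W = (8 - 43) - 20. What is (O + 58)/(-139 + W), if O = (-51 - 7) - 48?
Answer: 24/97 ≈ 0.24742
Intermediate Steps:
O = -106 (O = -58 - 48 = -106)
W = -55 (W = -35 - 20 = -55)
(O + 58)/(-139 + W) = (-106 + 58)/(-139 - 55) = -48/(-194) = -1/194*(-48) = 24/97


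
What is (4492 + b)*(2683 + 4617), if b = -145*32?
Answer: -1080400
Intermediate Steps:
b = -4640
(4492 + b)*(2683 + 4617) = (4492 - 4640)*(2683 + 4617) = -148*7300 = -1080400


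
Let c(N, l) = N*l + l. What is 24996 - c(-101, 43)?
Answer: 29296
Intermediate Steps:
c(N, l) = l + N*l
24996 - c(-101, 43) = 24996 - 43*(1 - 101) = 24996 - 43*(-100) = 24996 - 1*(-4300) = 24996 + 4300 = 29296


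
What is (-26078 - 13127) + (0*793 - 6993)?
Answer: -46198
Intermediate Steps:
(-26078 - 13127) + (0*793 - 6993) = -39205 + (0 - 6993) = -39205 - 6993 = -46198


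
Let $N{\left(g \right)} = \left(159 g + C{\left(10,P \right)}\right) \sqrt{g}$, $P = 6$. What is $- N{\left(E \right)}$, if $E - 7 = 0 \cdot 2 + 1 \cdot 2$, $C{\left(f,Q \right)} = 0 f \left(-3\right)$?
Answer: $-4293$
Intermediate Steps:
$C{\left(f,Q \right)} = 0$ ($C{\left(f,Q \right)} = 0 \left(-3\right) = 0$)
$E = 9$ ($E = 7 + \left(0 \cdot 2 + 1 \cdot 2\right) = 7 + \left(0 + 2\right) = 7 + 2 = 9$)
$N{\left(g \right)} = 159 g^{\frac{3}{2}}$ ($N{\left(g \right)} = \left(159 g + 0\right) \sqrt{g} = 159 g \sqrt{g} = 159 g^{\frac{3}{2}}$)
$- N{\left(E \right)} = - 159 \cdot 9^{\frac{3}{2}} = - 159 \cdot 27 = \left(-1\right) 4293 = -4293$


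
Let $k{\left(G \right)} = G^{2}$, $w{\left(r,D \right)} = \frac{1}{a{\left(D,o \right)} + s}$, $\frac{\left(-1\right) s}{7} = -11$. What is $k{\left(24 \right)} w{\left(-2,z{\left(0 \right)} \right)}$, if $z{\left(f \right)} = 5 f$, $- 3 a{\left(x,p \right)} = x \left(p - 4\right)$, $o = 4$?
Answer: $\frac{576}{77} \approx 7.4805$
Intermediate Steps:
$a{\left(x,p \right)} = - \frac{x \left(-4 + p\right)}{3}$ ($a{\left(x,p \right)} = - \frac{x \left(p - 4\right)}{3} = - \frac{x \left(-4 + p\right)}{3}$)
$s = 77$ ($s = \left(-7\right) \left(-11\right) = 77$)
$w{\left(r,D \right)} = \frac{1}{77}$ ($w{\left(r,D \right)} = \frac{1}{\frac{D \left(4 - 4\right)}{3} + 77} = \frac{1}{\frac{1}{3} D 0 + 77} = \frac{1}{0 + 77} = \frac{1}{77}$)
$k{\left(24 \right)} w{\left(-2,z{\left(0 \right)} \right)} = 24^{2} \cdot \frac{1}{77} = 576 \cdot \frac{1}{77} = \frac{576}{77}$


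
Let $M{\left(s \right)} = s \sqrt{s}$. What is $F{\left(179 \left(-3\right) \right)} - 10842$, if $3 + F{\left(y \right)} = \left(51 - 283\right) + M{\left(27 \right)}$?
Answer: $-11077 + 81 \sqrt{3} \approx -10937.0$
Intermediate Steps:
$M{\left(s \right)} = s^{\frac{3}{2}}$
$F{\left(y \right)} = -235 + 81 \sqrt{3}$ ($F{\left(y \right)} = -3 + \left(\left(51 - 283\right) + 27^{\frac{3}{2}}\right) = -3 - \left(232 - 81 \sqrt{3}\right) = -235 + 81 \sqrt{3}$)
$F{\left(179 \left(-3\right) \right)} - 10842 = \left(-235 + 81 \sqrt{3}\right) - 10842 = -11077 + 81 \sqrt{3}$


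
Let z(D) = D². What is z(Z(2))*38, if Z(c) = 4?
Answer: 608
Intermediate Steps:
z(Z(2))*38 = 4²*38 = 16*38 = 608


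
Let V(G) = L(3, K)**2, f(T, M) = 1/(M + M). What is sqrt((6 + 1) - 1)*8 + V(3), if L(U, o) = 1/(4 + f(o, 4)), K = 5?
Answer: 64/1089 + 8*sqrt(6) ≈ 19.655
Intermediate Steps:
f(T, M) = 1/(2*M)
L(U, o) = 8/33 (L(U, o) = 1/(4 + (1/2)/4) = 1/(4 + (1/2)*(1/4)) = 1/(4 + 1/8) = 1/(33/8) = 8/33)
V(G) = 64/1089 (V(G) = (8/33)**2 = 64/1089)
sqrt((6 + 1) - 1)*8 + V(3) = sqrt((6 + 1) - 1)*8 + 64/1089 = sqrt(7 - 1)*8 + 64/1089 = sqrt(6)*8 + 64/1089 = 8*sqrt(6) + 64/1089 = 64/1089 + 8*sqrt(6)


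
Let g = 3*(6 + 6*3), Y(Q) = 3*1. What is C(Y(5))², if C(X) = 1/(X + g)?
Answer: 1/5625 ≈ 0.00017778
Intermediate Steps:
Y(Q) = 3
g = 72 (g = 3*(6 + 18) = 3*24 = 72)
C(X) = 1/(72 + X) (C(X) = 1/(X + 72) = 1/(72 + X))
C(Y(5))² = (1/(72 + 3))² = (1/75)² = 1/5625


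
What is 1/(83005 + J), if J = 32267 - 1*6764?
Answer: 1/108508 ≈ 9.2159e-6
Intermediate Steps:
J = 25503 (J = 32267 - 6764 = 25503)
1/(83005 + J) = 1/(83005 + 25503) = 1/108508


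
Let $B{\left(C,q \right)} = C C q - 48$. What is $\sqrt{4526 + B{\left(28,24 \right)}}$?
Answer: $\sqrt{23294} \approx 152.62$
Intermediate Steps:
$B{\left(C,q \right)} = -48 + q C^{2}$ ($B{\left(C,q \right)} = C^{2} q - 48 = q C^{2} - 48 = -48 + q C^{2}$)
$\sqrt{4526 + B{\left(28,24 \right)}} = \sqrt{4526 - \left(48 - 24 \cdot 28^{2}\right)} = \sqrt{4526 + \left(-48 + 24 \cdot 784\right)} = \sqrt{4526 + \left(-48 + 18816\right)} = \sqrt{4526 + 18768} = \sqrt{23294}$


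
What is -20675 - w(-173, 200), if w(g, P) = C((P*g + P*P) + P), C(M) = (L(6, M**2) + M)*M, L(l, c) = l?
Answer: -31414275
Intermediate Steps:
C(M) = M*(6 + M) (C(M) = (6 + M)*M = M*(6 + M))
w(g, P) = (P + P**2 + P*g)*(6 + P + P**2 + P*g) (w(g, P) = ((P*g + P*P) + P)*(6 + ((P*g + P*P) + P)) = ((P*g + P**2) + P)*(6 + ((P*g + P**2) + P)) = ((P**2 + P*g) + P)*(6 + ((P**2 + P*g) + P)) = (P + P**2 + P*g)*(6 + (P + P**2 + P*g)) = (P + P**2 + P*g)*(6 + P + P**2 + P*g))
-20675 - w(-173, 200) = -20675 - 200*(6 + 200*(1 + 200 - 173))*(1 + 200 - 173) = -20675 - 200*(6 + 200*28)*28 = -20675 - 200*(6 + 5600)*28 = -20675 - 200*5606*28 = -20675 - 1*31393600 = -20675 - 31393600 = -31414275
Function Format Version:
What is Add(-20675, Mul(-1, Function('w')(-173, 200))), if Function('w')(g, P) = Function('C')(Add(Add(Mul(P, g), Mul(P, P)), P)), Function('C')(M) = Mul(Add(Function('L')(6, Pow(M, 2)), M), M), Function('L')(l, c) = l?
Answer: -31414275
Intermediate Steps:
Function('C')(M) = Mul(M, Add(6, M)) (Function('C')(M) = Mul(Add(6, M), M) = Mul(M, Add(6, M)))
Function('w')(g, P) = Mul(Add(P, Pow(P, 2), Mul(P, g)), Add(6, P, Pow(P, 2), Mul(P, g))) (Function('w')(g, P) = Mul(Add(Add(Mul(P, g), Mul(P, P)), P), Add(6, Add(Add(Mul(P, g), Mul(P, P)), P))) = Mul(Add(Add(Mul(P, g), Pow(P, 2)), P), Add(6, Add(Add(Mul(P, g), Pow(P, 2)), P))) = Mul(Add(Add(Pow(P, 2), Mul(P, g)), P), Add(6, Add(Add(Pow(P, 2), Mul(P, g)), P))) = Mul(Add(P, Pow(P, 2), Mul(P, g)), Add(6, Add(P, Pow(P, 2), Mul(P, g)))) = Mul(Add(P, Pow(P, 2), Mul(P, g)), Add(6, P, Pow(P, 2), Mul(P, g))))
Add(-20675, Mul(-1, Function('w')(-173, 200))) = Add(-20675, Mul(-1, Mul(200, Add(6, Mul(200, Add(1, 200, -173))), Add(1, 200, -173)))) = Add(-20675, Mul(-1, Mul(200, Add(6, Mul(200, 28)), 28))) = Add(-20675, Mul(-1, Mul(200, Add(6, 5600), 28))) = Add(-20675, Mul(-1, Mul(200, 5606, 28))) = Add(-20675, Mul(-1, 31393600)) = Add(-20675, -31393600) = -31414275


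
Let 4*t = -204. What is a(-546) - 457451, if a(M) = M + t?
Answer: -458048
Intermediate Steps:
t = -51 (t = (¼)*(-204) = -51)
a(M) = -51 + M (a(M) = M - 51 = -51 + M)
a(-546) - 457451 = (-51 - 546) - 457451 = -597 - 457451 = -458048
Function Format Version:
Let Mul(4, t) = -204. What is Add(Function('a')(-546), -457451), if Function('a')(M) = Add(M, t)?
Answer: -458048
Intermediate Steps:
t = -51 (t = Mul(Rational(1, 4), -204) = -51)
Function('a')(M) = Add(-51, M) (Function('a')(M) = Add(M, -51) = Add(-51, M))
Add(Function('a')(-546), -457451) = Add(Add(-51, -546), -457451) = Add(-597, -457451) = -458048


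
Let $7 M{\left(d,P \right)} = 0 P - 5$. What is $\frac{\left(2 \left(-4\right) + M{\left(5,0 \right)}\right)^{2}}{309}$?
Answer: $\frac{3721}{15141} \approx 0.24576$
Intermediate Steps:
$M{\left(d,P \right)} = - \frac{5}{7}$ ($M{\left(d,P \right)} = \frac{0 P - 5}{7} = \frac{0 - 5}{7} = \frac{1}{7} \left(-5\right) = - \frac{5}{7}$)
$\frac{\left(2 \left(-4\right) + M{\left(5,0 \right)}\right)^{2}}{309} = \frac{\left(2 \left(-4\right) - \frac{5}{7}\right)^{2}}{309} = \left(-8 - \frac{5}{7}\right)^{2} \cdot \frac{1}{309} = \left(- \frac{61}{7}\right)^{2} \cdot \frac{1}{309} = \frac{3721}{49} \cdot \frac{1}{309} = \frac{3721}{15141}$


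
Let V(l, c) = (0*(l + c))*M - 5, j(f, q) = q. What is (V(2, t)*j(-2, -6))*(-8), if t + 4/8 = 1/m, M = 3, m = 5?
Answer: -240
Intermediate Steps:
t = -3/10 (t = -½ + 1/5 = -½ + ⅕ = -3/10 ≈ -0.30000)
V(l, c) = -5 (V(l, c) = (0*(l + c))*3 - 5 = (0*(c + l))*3 - 5 = 0*3 - 5 = 0 - 5 = -5)
(V(2, t)*j(-2, -6))*(-8) = -5*(-6)*(-8) = 30*(-8) = -240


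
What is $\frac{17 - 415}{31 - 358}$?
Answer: $\frac{398}{327} \approx 1.2171$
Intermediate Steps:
$\frac{17 - 415}{31 - 358} = - \frac{398}{-327} = \left(-398\right) \left(- \frac{1}{327}\right) = \frac{398}{327}$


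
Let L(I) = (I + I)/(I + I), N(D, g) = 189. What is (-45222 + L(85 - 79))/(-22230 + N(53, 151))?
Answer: 45221/22041 ≈ 2.0517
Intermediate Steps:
L(I) = 1 (L(I) = (2*I)/((2*I)) = (2*I)*(1/(2*I)) = 1)
(-45222 + L(85 - 79))/(-22230 + N(53, 151)) = (-45222 + 1)/(-22230 + 189) = -45221/(-22041) = -45221*(-1/22041) = 45221/22041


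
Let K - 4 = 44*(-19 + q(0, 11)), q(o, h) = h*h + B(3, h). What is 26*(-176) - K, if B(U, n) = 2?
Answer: -9156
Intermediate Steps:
q(o, h) = 2 + h² (q(o, h) = h*h + 2 = h² + 2 = 2 + h²)
K = 4580 (K = 4 + 44*(-19 + (2 + 11²)) = 4 + 44*(-19 + (2 + 121)) = 4 + 44*(-19 + 123) = 4 + 44*104 = 4 + 4576 = 4580)
26*(-176) - K = 26*(-176) - 1*4580 = -4576 - 4580 = -9156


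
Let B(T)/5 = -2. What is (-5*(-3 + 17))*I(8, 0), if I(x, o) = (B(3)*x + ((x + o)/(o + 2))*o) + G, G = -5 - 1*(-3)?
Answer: 5740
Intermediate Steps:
G = -2 (G = -5 + 3 = -2)
B(T) = -10 (B(T) = 5*(-2) = -10)
I(x, o) = -2 - 10*x + o*(o + x)/(2 + o) (I(x, o) = (-10*x + ((x + o)/(o + 2))*o) - 2 = (-10*x + ((o + x)/(2 + o))*o) - 2 = (-10*x + o*(o + x)/(2 + o)) - 2 = -2 - 10*x + o*(o + x)/(2 + o))
(-5*(-3 + 17))*I(8, 0) = (-5*(-3 + 17))*((-4 + 0**2 - 20*8 - 2*0 - 9*0*8)/(2 + 0)) = (-5*14)*((-4 + 0 - 160 + 0 + 0)/2) = -35*(-164) = -70*(-82) = 5740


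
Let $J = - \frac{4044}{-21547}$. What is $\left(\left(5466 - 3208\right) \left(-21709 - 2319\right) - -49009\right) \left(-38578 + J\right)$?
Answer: $\frac{45058163944898230}{21547} \approx 2.0912 \cdot 10^{12}$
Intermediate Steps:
$J = \frac{4044}{21547}$ ($J = \left(-4044\right) \left(- \frac{1}{21547}\right) = \frac{4044}{21547} \approx 0.18768$)
$\left(\left(5466 - 3208\right) \left(-21709 - 2319\right) - -49009\right) \left(-38578 + J\right) = \left(\left(5466 - 3208\right) \left(-21709 - 2319\right) - -49009\right) \left(-38578 + \frac{4044}{21547}\right) = \left(2258 \left(-24028\right) + 49009\right) \left(- \frac{831236122}{21547}\right) = \left(-54255224 + 49009\right) \left(- \frac{831236122}{21547}\right) = \left(-54206215\right) \left(- \frac{831236122}{21547}\right) = \frac{45058163944898230}{21547}$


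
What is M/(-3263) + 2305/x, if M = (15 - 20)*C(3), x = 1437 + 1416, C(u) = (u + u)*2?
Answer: 7692395/9309339 ≈ 0.82631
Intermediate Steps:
C(u) = 4*u (C(u) = (2*u)*2 = 4*u)
x = 2853
M = -60 (M = (15 - 20)*(4*3) = -5*12 = -60)
M/(-3263) + 2305/x = -60/(-3263) + 2305/2853 = -60*(-1/3263) + 2305*(1/2853) = 60/3263 + 2305/2853 = 7692395/9309339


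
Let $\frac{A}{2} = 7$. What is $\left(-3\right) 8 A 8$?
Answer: $-2688$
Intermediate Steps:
$A = 14$ ($A = 2 \cdot 7 = 14$)
$\left(-3\right) 8 A 8 = \left(-3\right) 8 \cdot 14 \cdot 8 = \left(-24\right) 14 \cdot 8 = \left(-336\right) 8 = -2688$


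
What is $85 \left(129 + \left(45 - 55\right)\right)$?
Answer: $10115$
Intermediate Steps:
$85 \left(129 + \left(45 - 55\right)\right) = 85 \left(129 - 10\right) = 85 \cdot 119 = 10115$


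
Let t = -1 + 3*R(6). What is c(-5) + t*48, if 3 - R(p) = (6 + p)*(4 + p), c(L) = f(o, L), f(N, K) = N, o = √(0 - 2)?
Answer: -16896 + I*√2 ≈ -16896.0 + 1.4142*I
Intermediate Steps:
o = I*√2 (o = √(-2) = I*√2 ≈ 1.4142*I)
c(L) = I*√2
R(p) = 3 - (4 + p)*(6 + p) (R(p) = 3 - (6 + p)*(4 + p) = 3 - (4 + p)*(6 + p))
t = -352 (t = -1 + 3*(-21 - 1*6² - 10*6) = -1 + 3*(-21 - 1*36 - 60) = -1 + 3*(-21 - 36 - 60) = -1 + 3*(-117) = -1 - 351 = -352)
c(-5) + t*48 = I*√2 - 352*48 = I*√2 - 16896 = -16896 + I*√2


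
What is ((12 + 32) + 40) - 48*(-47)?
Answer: 2340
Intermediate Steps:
((12 + 32) + 40) - 48*(-47) = (44 + 40) + 2256 = 84 + 2256 = 2340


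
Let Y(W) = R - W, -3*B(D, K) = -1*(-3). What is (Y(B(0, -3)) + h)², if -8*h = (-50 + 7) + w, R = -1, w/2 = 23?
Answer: 9/64 ≈ 0.14063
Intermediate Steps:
w = 46 (w = 2*23 = 46)
B(D, K) = -1 (B(D, K) = -(-1)*(-3)/3 = -⅓*3 = -1)
h = -3/8 (h = -((-50 + 7) + 46)/8 = -(-43 + 46)/8 = -⅛*3 = -3/8 ≈ -0.37500)
Y(W) = -1 - W
(Y(B(0, -3)) + h)² = ((-1 - 1*(-1)) - 3/8)² = ((-1 + 1) - 3/8)² = (0 - 3/8)² = (-3/8)² = 9/64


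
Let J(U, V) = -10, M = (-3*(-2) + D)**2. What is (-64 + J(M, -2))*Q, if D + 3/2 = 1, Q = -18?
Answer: 1332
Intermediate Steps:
D = -1/2 (D = -3/2 + 1 = -1/2 ≈ -0.50000)
M = 121/4 (M = (-3*(-2) - 1/2)**2 = (6 - 1/2)**2 = (11/2)**2 = 121/4 ≈ 30.250)
(-64 + J(M, -2))*Q = (-64 - 10)*(-18) = -74*(-18) = 1332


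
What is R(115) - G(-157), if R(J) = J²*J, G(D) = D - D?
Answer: 1520875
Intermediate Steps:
G(D) = 0
R(J) = J³
R(115) - G(-157) = 115³ - 1*0 = 1520875 + 0 = 1520875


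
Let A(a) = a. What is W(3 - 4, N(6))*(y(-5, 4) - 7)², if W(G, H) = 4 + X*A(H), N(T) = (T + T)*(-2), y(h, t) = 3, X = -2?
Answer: 832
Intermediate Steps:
N(T) = -4*T (N(T) = (2*T)*(-2) = -4*T)
W(G, H) = 4 - 2*H
W(3 - 4, N(6))*(y(-5, 4) - 7)² = (4 - (-8)*6)*(3 - 7)² = (4 - 2*(-24))*(-4)² = (4 + 48)*16 = 52*16 = 832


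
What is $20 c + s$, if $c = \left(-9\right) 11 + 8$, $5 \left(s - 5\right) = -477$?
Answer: $- \frac{9552}{5} \approx -1910.4$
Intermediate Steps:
$s = - \frac{452}{5}$ ($s = 5 + \frac{1}{5} \left(-477\right) = 5 - \frac{477}{5} = - \frac{452}{5} \approx -90.4$)
$c = -91$ ($c = -99 + 8 = -91$)
$20 c + s = 20 \left(-91\right) - \frac{452}{5} = -1820 - \frac{452}{5} = - \frac{9552}{5}$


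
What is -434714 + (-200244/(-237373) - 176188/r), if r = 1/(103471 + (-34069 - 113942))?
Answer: 1862660900316882/237373 ≈ 7.8470e+9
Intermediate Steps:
r = -1/44540 (r = 1/(103471 - 148011) = 1/(-44540) = -1/44540 ≈ -2.2452e-5)
-434714 + (-200244/(-237373) - 176188/r) = -434714 + (-200244/(-237373) - 176188/(-1/44540)) = -434714 + (-200244*(-1/237373) - 176188*(-44540)) = -434714 + (200244/237373 + 7847413520) = -434714 + 1862764089683204/237373 = 1862660900316882/237373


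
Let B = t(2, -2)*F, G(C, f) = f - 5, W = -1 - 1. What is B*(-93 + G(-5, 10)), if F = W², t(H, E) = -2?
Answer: 704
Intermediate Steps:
W = -2
F = 4 (F = (-2)² = 4)
G(C, f) = -5 + f
B = -8 (B = -2*4 = -8)
B*(-93 + G(-5, 10)) = -8*(-93 + (-5 + 10)) = -8*(-93 + 5) = -8*(-88) = 704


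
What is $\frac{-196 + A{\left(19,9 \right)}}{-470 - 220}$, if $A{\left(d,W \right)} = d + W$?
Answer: $\frac{28}{115} \approx 0.24348$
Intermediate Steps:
$A{\left(d,W \right)} = W + d$
$\frac{-196 + A{\left(19,9 \right)}}{-470 - 220} = \frac{-196 + \left(9 + 19\right)}{-470 - 220} = \frac{-196 + 28}{-690} = \left(-168\right) \left(- \frac{1}{690}\right) = \frac{28}{115}$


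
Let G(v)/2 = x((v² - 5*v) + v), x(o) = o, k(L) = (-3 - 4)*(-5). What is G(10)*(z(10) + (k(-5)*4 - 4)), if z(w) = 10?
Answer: 17520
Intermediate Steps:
k(L) = 35 (k(L) = -7*(-5) = 35)
G(v) = -8*v + 2*v² (G(v) = 2*((v² - 5*v) + v) = 2*(v² - 4*v) = -8*v + 2*v²)
G(10)*(z(10) + (k(-5)*4 - 4)) = (2*10*(-4 + 10))*(10 + (35*4 - 4)) = (2*10*6)*(10 + (140 - 4)) = 120*(10 + 136) = 120*146 = 17520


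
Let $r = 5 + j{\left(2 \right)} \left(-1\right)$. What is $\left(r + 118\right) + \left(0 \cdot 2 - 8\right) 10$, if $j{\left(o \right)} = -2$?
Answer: $45$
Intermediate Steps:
$r = 7$ ($r = 5 - -2 = 5 + 2 = 7$)
$\left(r + 118\right) + \left(0 \cdot 2 - 8\right) 10 = \left(7 + 118\right) + \left(0 \cdot 2 - 8\right) 10 = 125 + \left(0 - 8\right) 10 = 125 - 80 = 45$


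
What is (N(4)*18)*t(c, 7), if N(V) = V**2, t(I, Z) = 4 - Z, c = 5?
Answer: -864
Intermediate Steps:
(N(4)*18)*t(c, 7) = (4**2*18)*(4 - 1*7) = (16*18)*(4 - 7) = 288*(-3) = -864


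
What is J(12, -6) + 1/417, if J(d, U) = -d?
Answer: -5003/417 ≈ -11.998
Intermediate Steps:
J(12, -6) + 1/417 = -1*12 + 1/417 = -12 + 1/417 = -5003/417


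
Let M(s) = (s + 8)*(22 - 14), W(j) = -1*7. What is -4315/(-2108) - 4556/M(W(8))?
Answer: -1196191/2108 ≈ -567.45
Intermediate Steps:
W(j) = -7
M(s) = 64 + 8*s (M(s) = (8 + s)*8 = 64 + 8*s)
-4315/(-2108) - 4556/M(W(8)) = -4315/(-2108) - 4556/(64 + 8*(-7)) = -4315*(-1/2108) - 4556/(64 - 56) = 4315/2108 - 4556/8 = 4315/2108 - 4556*⅛ = 4315/2108 - 1139/2 = -1196191/2108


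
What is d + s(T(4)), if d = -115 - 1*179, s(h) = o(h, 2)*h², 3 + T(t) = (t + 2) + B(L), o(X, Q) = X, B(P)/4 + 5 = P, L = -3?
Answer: -24683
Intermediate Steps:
B(P) = -20 + 4*P
T(t) = -33 + t (T(t) = -3 + ((t + 2) + (-20 + 4*(-3))) = -3 + ((2 + t) + (-20 - 12)) = -3 + ((2 + t) - 32) = -3 + (-30 + t) = -33 + t)
s(h) = h³ (s(h) = h*h² = h³)
d = -294 (d = -115 - 179 = -294)
d + s(T(4)) = -294 + (-33 + 4)³ = -294 + (-29)³ = -294 - 24389 = -24683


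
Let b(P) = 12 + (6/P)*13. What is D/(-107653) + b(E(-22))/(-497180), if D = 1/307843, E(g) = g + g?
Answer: -1491312199147/72497285573280568 ≈ -2.0571e-5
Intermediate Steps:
E(g) = 2*g
D = 1/307843 ≈ 3.2484e-6
b(P) = 12 + 78/P
D/(-107653) + b(E(-22))/(-497180) = (1/307843)/(-107653) + (12 + 78/((2*(-22))))/(-497180) = (1/307843)*(-1/107653) + (12 + 78/(-44))*(-1/497180) = -1/33140222479 + (12 + 78*(-1/44))*(-1/497180) = -1/33140222479 + (12 - 39/22)*(-1/497180) = -1/33140222479 + (225/22)*(-1/497180) = -1/33140222479 - 45/2187592 = -1491312199147/72497285573280568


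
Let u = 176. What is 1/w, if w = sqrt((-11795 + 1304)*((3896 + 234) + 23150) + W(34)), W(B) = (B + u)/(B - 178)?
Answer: -2*I*sqrt(41212005330)/6868667555 ≈ -5.9111e-5*I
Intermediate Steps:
W(B) = (176 + B)/(-178 + B) (W(B) = (B + 176)/(B - 178) = (176 + B)/(-178 + B))
w = I*sqrt(41212005330)/12 (w = sqrt((-11795 + 1304)*((3896 + 234) + 23150) + (176 + 34)/(-178 + 34)) = sqrt(-10491*(4130 + 23150) + 210/(-144)) = sqrt(-10491*27280 - 1/144*210) = sqrt(-286194480 - 35/24) = sqrt(-6868667555/24) = I*sqrt(41212005330)/12 ≈ 16917.0*I)
1/w = 1/(I*sqrt(41212005330)/12) = -2*I*sqrt(41212005330)/6868667555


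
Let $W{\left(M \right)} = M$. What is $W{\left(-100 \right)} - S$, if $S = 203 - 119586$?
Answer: $119283$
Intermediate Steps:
$S = -119383$
$W{\left(-100 \right)} - S = -100 - -119383 = -100 + 119383 = 119283$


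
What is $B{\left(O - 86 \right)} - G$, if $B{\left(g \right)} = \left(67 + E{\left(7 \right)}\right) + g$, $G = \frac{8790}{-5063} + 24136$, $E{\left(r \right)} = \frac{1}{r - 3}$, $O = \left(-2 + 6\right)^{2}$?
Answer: $- \frac{488822805}{20252} \approx -24137.0$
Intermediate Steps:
$O = 16$ ($O = 4^{2} = 16$)
$E{\left(r \right)} = \frac{1}{-3 + r}$
$G = \frac{122191778}{5063}$ ($G = 8790 \left(- \frac{1}{5063}\right) + 24136 = - \frac{8790}{5063} + 24136 = \frac{122191778}{5063} \approx 24134.0$)
$B{\left(g \right)} = \frac{269}{4} + g$ ($B{\left(g \right)} = \left(67 + \frac{1}{-3 + 7}\right) + g = \left(67 + \frac{1}{4}\right) + g = \frac{269}{4} + g$)
$B{\left(O - 86 \right)} - G = \left(\frac{269}{4} + \left(16 - 86\right)\right) - \frac{122191778}{5063} = \left(\frac{269}{4} - 70\right) - \frac{122191778}{5063} = - \frac{11}{4} - \frac{122191778}{5063} = - \frac{488822805}{20252}$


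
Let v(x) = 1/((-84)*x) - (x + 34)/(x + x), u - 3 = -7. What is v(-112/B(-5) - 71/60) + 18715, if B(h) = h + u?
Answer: 531037211/28378 ≈ 18713.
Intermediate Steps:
u = -4 (u = 3 - 7 = -4)
B(h) = -4 + h (B(h) = h - 4 = -4 + h)
v(x) = -1/(84*x) - (34 + x)/(2*x)
v(-112/B(-5) - 71/60) + 18715 = (-1429 - 42*(-112/(-4 - 5) - 71/60))/(84*(-112/(-4 - 5) - 71/60)) + 18715 = (-1429 - 42*(-112/(-9) - 71*1/60))/(84*(-112/(-9) - 71*1/60)) + 18715 = (-1429 - 42*(-112*(-1/9) - 71/60))/(84*(-112*(-1/9) - 71/60)) + 18715 = (-1429 - 42*(112/9 - 71/60))/(84*(112/9 - 71/60)) + 18715 = (-1429 - 42*2027/180)/(84*(2027/180)) + 18715 = (1/84)*(180/2027)*(-1429 - 14189/30) + 18715 = (1/84)*(180/2027)*(-57059/30) + 18715 = -57059/28378 + 18715 = 531037211/28378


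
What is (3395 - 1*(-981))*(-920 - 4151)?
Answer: -22190696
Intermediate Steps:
(3395 - 1*(-981))*(-920 - 4151) = (3395 + 981)*(-5071) = 4376*(-5071) = -22190696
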